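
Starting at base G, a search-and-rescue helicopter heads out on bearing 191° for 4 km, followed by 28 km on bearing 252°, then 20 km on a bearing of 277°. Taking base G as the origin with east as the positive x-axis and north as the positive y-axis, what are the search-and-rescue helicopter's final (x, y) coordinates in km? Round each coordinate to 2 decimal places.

Leg 1 (191°, 4 km): east 4 sin 191° = -0.76, north 4 cos 191° = -3.93
Leg 2 (252°, 28 km): east 28 sin 252° = -26.63, north 28 cos 252° = -8.65
Leg 3 (277°, 20 km): east 20 sin 277° = -19.85, north 20 cos 277° = 2.44
Summing: -47.24 km east, -10.14 km north → (-47.24, -10.14).

(-47.24, -10.14)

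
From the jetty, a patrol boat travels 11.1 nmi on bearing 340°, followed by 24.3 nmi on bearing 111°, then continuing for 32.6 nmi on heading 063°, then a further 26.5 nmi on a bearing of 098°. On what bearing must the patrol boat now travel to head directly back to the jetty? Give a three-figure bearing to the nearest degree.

Leg 1 (340°, 11.1 nmi): east 11.1 sin 340° = -3.80, north 11.1 cos 340° = 10.43
Leg 2 (111°, 24.3 nmi): east 24.3 sin 111° = 22.69, north 24.3 cos 111° = -8.71
Leg 3 (063°, 32.6 nmi): east 32.6 sin 63° = 29.05, north 32.6 cos 63° = 14.80
Leg 4 (098°, 26.5 nmi): east 26.5 sin 98° = 26.24, north 26.5 cos 98° = -3.69
Net displacement: 74.18 east, 12.83 north. Direction back to start is (-74.18, -12.83): bearing = atan2(-74.18, -12.83) mod 360° = 260.18° ≈ 260°.

260°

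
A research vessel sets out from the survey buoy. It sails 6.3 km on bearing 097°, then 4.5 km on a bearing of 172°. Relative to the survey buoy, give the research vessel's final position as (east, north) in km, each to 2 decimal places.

(6.88, -5.22)

Leg 1 (097°, 6.3 km): east 6.3 sin 97° = 6.25, north 6.3 cos 97° = -0.77
Leg 2 (172°, 4.5 km): east 4.5 sin 172° = 0.63, north 4.5 cos 172° = -4.46
Summing: 6.88 km east, -5.22 km north → (6.88, -5.22).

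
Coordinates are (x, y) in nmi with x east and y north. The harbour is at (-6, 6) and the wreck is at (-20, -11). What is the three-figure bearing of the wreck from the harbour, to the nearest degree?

Δeast = -20 − -6 = -14.00; Δnorth = -11 − 6 = -17.00.
Bearing = atan2(Δeast, Δnorth) mod 360° = 219.47° ≈ 219°.

219°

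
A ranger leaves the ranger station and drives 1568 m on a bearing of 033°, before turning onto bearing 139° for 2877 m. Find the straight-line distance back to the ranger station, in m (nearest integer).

Leg 1 (033°, 1568 m): east 1568 sin 33° = 853.99, north 1568 cos 33° = 1315.04
Leg 2 (139°, 2877 m): east 2877 sin 139° = 1887.48, north 2877 cos 139° = -2171.30
Net: 2741.48 east, -856.26 north. Distance = √((2741.48)² + (-856.26)²) = 2872.086 m.

2872 m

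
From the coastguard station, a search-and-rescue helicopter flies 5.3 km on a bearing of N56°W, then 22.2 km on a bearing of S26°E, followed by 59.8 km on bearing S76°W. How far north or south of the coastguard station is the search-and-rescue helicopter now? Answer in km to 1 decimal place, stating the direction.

31.5 km south

Leg 1 (N56°W, 5.3 km): east 5.3 sin 304° = -4.39, north 5.3 cos 304° = 2.96
Leg 2 (S26°E, 22.2 km): east 22.2 sin 154° = 9.73, north 22.2 cos 154° = -19.95
Leg 3 (S76°W, 59.8 km): east 59.8 sin 256° = -58.02, north 59.8 cos 256° = -14.47
Net north component: -31.46 km.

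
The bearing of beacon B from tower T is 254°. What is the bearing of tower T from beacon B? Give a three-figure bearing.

074°

Back-bearing = 254° − 180° = 074°.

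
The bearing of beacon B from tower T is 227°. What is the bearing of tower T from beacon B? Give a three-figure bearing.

Back-bearing = 227° − 180° = 047°.

047°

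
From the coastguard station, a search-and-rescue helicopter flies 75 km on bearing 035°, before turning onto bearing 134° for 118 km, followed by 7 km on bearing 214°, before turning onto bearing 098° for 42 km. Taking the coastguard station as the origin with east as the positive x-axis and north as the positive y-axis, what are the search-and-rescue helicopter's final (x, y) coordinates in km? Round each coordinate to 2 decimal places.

(165.58, -32.18)

Leg 1 (035°, 75 km): east 75 sin 35° = 43.02, north 75 cos 35° = 61.44
Leg 2 (134°, 118 km): east 118 sin 134° = 84.88, north 118 cos 134° = -81.97
Leg 3 (214°, 7 km): east 7 sin 214° = -3.91, north 7 cos 214° = -5.80
Leg 4 (098°, 42 km): east 42 sin 98° = 41.59, north 42 cos 98° = -5.85
Summing: 165.58 km east, -32.18 km north → (165.58, -32.18).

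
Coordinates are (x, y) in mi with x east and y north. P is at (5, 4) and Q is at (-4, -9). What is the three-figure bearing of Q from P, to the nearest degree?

215°

Δeast = -4 − 5 = -9.00; Δnorth = -9 − 4 = -13.00.
Bearing = atan2(Δeast, Δnorth) mod 360° = 214.70° ≈ 215°.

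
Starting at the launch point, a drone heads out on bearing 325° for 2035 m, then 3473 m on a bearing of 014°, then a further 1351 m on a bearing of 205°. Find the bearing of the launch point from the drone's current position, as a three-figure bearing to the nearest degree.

167°

Leg 1 (325°, 2035 m): east 2035 sin 325° = -1167.23, north 2035 cos 325° = 1666.97
Leg 2 (014°, 3473 m): east 3473 sin 14° = 840.19, north 3473 cos 14° = 3369.84
Leg 3 (205°, 1351 m): east 1351 sin 205° = -570.96, north 1351 cos 205° = -1224.42
Net displacement: -897.99 east, 3812.39 north. Direction back to start is (897.99, -3812.39): bearing = atan2(897.99, -3812.39) mod 360° = 166.75° ≈ 167°.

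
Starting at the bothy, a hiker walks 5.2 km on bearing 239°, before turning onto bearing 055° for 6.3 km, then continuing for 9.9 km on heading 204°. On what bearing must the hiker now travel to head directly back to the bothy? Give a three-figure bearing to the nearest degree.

Leg 1 (239°, 5.2 km): east 5.2 sin 239° = -4.46, north 5.2 cos 239° = -2.68
Leg 2 (055°, 6.3 km): east 6.3 sin 55° = 5.16, north 6.3 cos 55° = 3.61
Leg 3 (204°, 9.9 km): east 9.9 sin 204° = -4.03, north 9.9 cos 204° = -9.04
Net displacement: -3.32 east, -8.11 north. Direction back to start is (3.32, 8.11): bearing = atan2(3.32, 8.11) mod 360° = 22.29° ≈ 022°.

022°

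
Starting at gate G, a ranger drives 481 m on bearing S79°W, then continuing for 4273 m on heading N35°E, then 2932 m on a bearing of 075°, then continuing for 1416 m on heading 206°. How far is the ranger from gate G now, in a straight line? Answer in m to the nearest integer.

Leg 1 (S79°W, 481 m): east 481 sin 259° = -472.16, north 481 cos 259° = -91.78
Leg 2 (N35°E, 4273 m): east 4273 sin 35° = 2450.89, north 4273 cos 35° = 3500.24
Leg 3 (075°, 2932 m): east 2932 sin 75° = 2832.09, north 2932 cos 75° = 758.86
Leg 4 (206°, 1416 m): east 1416 sin 206° = -620.73, north 1416 cos 206° = -1272.69
Net: 4190.09 east, 2894.62 north. Distance = √((4190.09)² + (2894.62)²) = 5092.710 m.

5093 m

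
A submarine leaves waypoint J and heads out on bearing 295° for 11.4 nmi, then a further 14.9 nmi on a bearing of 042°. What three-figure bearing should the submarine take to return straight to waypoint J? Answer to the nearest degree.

Leg 1 (295°, 11.4 nmi): east 11.4 sin 295° = -10.33, north 11.4 cos 295° = 4.82
Leg 2 (042°, 14.9 nmi): east 14.9 sin 42° = 9.97, north 14.9 cos 42° = 11.07
Net displacement: -0.36 east, 15.89 north. Direction back to start is (0.36, -15.89): bearing = atan2(0.36, -15.89) mod 360° = 178.70° ≈ 179°.

179°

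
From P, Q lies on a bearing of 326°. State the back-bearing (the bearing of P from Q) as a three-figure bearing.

146°

Back-bearing = 326° − 180° = 146°.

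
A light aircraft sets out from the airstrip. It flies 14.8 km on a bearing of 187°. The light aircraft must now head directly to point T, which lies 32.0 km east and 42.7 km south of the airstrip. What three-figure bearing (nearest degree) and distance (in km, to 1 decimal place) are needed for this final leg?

130°, 43.9 km

Leg 1 (187°, 14.8 km): east 14.8 sin 187° = -1.80, north 14.8 cos 187° = -14.69
Current position: (-1.80, -14.69). Target: (32.0, -42.7). Remaining: Δeast = 33.80, Δnorth = -28.01.
Bearing = atan2(33.80, -28.01) mod 360° = 129.65°; distance = √((33.80)² + (-28.01)²) = 43.901 km.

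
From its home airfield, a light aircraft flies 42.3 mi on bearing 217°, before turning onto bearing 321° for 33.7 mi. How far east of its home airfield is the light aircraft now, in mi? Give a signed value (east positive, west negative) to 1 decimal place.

-46.7 mi

Leg 1 (217°, 42.3 mi): east 42.3 sin 217° = -25.46, north 42.3 cos 217° = -33.78
Leg 2 (321°, 33.7 mi): east 33.7 sin 321° = -21.21, north 33.7 cos 321° = 26.19
Net east component: -46.66 mi.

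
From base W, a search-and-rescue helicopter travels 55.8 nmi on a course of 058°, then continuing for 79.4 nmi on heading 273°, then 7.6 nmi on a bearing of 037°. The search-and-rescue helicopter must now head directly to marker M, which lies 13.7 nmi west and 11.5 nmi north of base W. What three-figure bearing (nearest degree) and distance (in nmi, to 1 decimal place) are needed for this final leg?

154°, 31.4 nmi

Leg 1 (058°, 55.8 nmi): east 55.8 sin 58° = 47.32, north 55.8 cos 58° = 29.57
Leg 2 (273°, 79.4 nmi): east 79.4 sin 273° = -79.29, north 79.4 cos 273° = 4.16
Leg 3 (037°, 7.6 nmi): east 7.6 sin 37° = 4.57, north 7.6 cos 37° = 6.07
Current position: (-27.40, 39.79). Target: (-13.7, 11.5). Remaining: Δeast = 13.70, Δnorth = -28.29.
Bearing = atan2(13.70, -28.29) mod 360° = 154.17°; distance = √((13.70)² + (-28.29)²) = 31.435 nmi.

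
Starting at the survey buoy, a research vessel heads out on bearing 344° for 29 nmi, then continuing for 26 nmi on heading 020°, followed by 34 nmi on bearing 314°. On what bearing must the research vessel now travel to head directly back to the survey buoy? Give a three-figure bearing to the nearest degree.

Leg 1 (344°, 29 nmi): east 29 sin 344° = -7.99, north 29 cos 344° = 27.88
Leg 2 (020°, 26 nmi): east 26 sin 20° = 8.89, north 26 cos 20° = 24.43
Leg 3 (314°, 34 nmi): east 34 sin 314° = -24.46, north 34 cos 314° = 23.62
Net displacement: -23.56 east, 75.93 north. Direction back to start is (23.56, -75.93): bearing = atan2(23.56, -75.93) mod 360° = 162.76° ≈ 163°.

163°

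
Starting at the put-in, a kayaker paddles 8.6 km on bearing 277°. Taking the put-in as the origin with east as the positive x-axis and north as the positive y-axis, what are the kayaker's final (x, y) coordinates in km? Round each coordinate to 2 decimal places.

(-8.54, 1.05)

Leg 1 (277°, 8.6 km): east 8.6 sin 277° = -8.54, north 8.6 cos 277° = 1.05
Summing: -8.54 km east, 1.05 km north → (-8.54, 1.05).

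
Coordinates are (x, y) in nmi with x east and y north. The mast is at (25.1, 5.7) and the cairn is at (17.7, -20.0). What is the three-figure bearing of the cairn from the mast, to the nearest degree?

Δeast = 17.7 − 25.1 = -7.40; Δnorth = -20.0 − 5.7 = -25.70.
Bearing = atan2(Δeast, Δnorth) mod 360° = 196.06° ≈ 196°.

196°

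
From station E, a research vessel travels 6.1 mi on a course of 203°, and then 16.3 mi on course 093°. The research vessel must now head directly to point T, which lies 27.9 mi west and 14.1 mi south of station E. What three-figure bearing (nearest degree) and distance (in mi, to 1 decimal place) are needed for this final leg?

260°, 42.5 mi

Leg 1 (203°, 6.1 mi): east 6.1 sin 203° = -2.38, north 6.1 cos 203° = -5.62
Leg 2 (093°, 16.3 mi): east 16.3 sin 93° = 16.28, north 16.3 cos 93° = -0.85
Current position: (13.89, -6.47). Target: (-27.9, -14.1). Remaining: Δeast = -41.79, Δnorth = -7.63.
Bearing = atan2(-41.79, -7.63) mod 360° = 259.65°; distance = √((-41.79)² + (-7.63)²) = 42.485 mi.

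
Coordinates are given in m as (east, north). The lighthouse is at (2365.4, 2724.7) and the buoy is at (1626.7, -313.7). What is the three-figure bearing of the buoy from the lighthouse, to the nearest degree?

Δeast = 1626.7 − 2365.4 = -738.70; Δnorth = -313.7 − 2724.7 = -3038.40.
Bearing = atan2(Δeast, Δnorth) mod 360° = 193.66° ≈ 194°.

194°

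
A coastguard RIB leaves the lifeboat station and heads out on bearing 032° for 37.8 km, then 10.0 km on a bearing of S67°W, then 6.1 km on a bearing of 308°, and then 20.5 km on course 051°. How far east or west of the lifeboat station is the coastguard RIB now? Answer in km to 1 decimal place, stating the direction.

Leg 1 (032°, 37.8 km): east 37.8 sin 32° = 20.03, north 37.8 cos 32° = 32.06
Leg 2 (S67°W, 10.0 km): east 10.0 sin 247° = -9.21, north 10.0 cos 247° = -3.91
Leg 3 (308°, 6.1 km): east 6.1 sin 308° = -4.81, north 6.1 cos 308° = 3.76
Leg 4 (051°, 20.5 km): east 20.5 sin 51° = 15.93, north 20.5 cos 51° = 12.90
Net east component: 21.95 km.

22.0 km east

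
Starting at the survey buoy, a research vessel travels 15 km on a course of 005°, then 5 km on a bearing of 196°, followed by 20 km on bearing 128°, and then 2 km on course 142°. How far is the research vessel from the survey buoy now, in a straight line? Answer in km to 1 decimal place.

Leg 1 (005°, 15 km): east 15 sin 5° = 1.31, north 15 cos 5° = 14.94
Leg 2 (196°, 5 km): east 5 sin 196° = -1.38, north 5 cos 196° = -4.81
Leg 3 (128°, 20 km): east 20 sin 128° = 15.76, north 20 cos 128° = -12.31
Leg 4 (142°, 2 km): east 2 sin 142° = 1.23, north 2 cos 142° = -1.58
Net: 16.92 east, -3.75 north. Distance = √((16.92)² + (-3.75)²) = 17.332 km.

17.3 km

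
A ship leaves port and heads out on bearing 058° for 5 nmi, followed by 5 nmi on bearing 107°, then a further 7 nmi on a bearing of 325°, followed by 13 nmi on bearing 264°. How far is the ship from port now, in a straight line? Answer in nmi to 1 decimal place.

Leg 1 (058°, 5 nmi): east 5 sin 58° = 4.24, north 5 cos 58° = 2.65
Leg 2 (107°, 5 nmi): east 5 sin 107° = 4.78, north 5 cos 107° = -1.46
Leg 3 (325°, 7 nmi): east 7 sin 325° = -4.02, north 7 cos 325° = 5.73
Leg 4 (264°, 13 nmi): east 13 sin 264° = -12.93, north 13 cos 264° = -1.36
Net: -7.92 east, 5.56 north. Distance = √((-7.92)² + (5.56)²) = 9.680 nmi.

9.7 nmi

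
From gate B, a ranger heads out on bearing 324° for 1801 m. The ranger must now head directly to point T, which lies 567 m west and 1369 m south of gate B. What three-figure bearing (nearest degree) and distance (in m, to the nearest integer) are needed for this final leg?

Leg 1 (324°, 1801 m): east 1801 sin 324° = -1058.60, north 1801 cos 324° = 1457.04
Current position: (-1058.60, 1457.04). Target: (-567, -1369). Remaining: Δeast = 491.60, Δnorth = -2826.04.
Bearing = atan2(491.60, -2826.04) mod 360° = 170.13°; distance = √((491.60)² + (-2826.04)²) = 2868.479 m.

170°, 2868 m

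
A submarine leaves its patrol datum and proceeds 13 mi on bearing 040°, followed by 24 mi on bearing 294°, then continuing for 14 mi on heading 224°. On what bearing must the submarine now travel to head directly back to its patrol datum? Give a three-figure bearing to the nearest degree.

Leg 1 (040°, 13 mi): east 13 sin 40° = 8.36, north 13 cos 40° = 9.96
Leg 2 (294°, 24 mi): east 24 sin 294° = -21.93, north 24 cos 294° = 9.76
Leg 3 (224°, 14 mi): east 14 sin 224° = -9.73, north 14 cos 224° = -10.07
Net displacement: -23.29 east, 9.65 north. Direction back to start is (23.29, -9.65): bearing = atan2(23.29, -9.65) mod 360° = 112.50° ≈ 113°.

113°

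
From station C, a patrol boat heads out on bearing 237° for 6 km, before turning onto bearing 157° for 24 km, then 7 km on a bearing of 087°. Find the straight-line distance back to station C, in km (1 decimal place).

Leg 1 (237°, 6 km): east 6 sin 237° = -5.03, north 6 cos 237° = -3.27
Leg 2 (157°, 24 km): east 24 sin 157° = 9.38, north 24 cos 157° = -22.09
Leg 3 (087°, 7 km): east 7 sin 87° = 6.99, north 7 cos 87° = 0.37
Net: 11.34 east, -24.99 north. Distance = √((11.34)² + (-24.99)²) = 27.444 km.

27.4 km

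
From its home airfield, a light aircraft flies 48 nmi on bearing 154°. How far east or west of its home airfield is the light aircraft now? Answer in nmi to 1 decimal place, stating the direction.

Leg 1 (154°, 48 nmi): east 48 sin 154° = 21.04, north 48 cos 154° = -43.14
Net east component: 21.04 nmi.

21.0 nmi east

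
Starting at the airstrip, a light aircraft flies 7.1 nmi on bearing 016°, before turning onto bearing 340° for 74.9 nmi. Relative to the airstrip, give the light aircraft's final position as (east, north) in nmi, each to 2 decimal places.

Leg 1 (016°, 7.1 nmi): east 7.1 sin 16° = 1.96, north 7.1 cos 16° = 6.82
Leg 2 (340°, 74.9 nmi): east 74.9 sin 340° = -25.62, north 74.9 cos 340° = 70.38
Summing: -23.66 nmi east, 77.21 nmi north → (-23.66, 77.21).

(-23.66, 77.21)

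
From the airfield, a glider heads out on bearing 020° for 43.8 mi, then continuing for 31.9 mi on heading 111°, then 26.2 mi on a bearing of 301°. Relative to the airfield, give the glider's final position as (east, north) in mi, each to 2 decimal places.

(22.30, 43.22)

Leg 1 (020°, 43.8 mi): east 43.8 sin 20° = 14.98, north 43.8 cos 20° = 41.16
Leg 2 (111°, 31.9 mi): east 31.9 sin 111° = 29.78, north 31.9 cos 111° = -11.43
Leg 3 (301°, 26.2 mi): east 26.2 sin 301° = -22.46, north 26.2 cos 301° = 13.49
Summing: 22.30 mi east, 43.22 mi north → (22.30, 43.22).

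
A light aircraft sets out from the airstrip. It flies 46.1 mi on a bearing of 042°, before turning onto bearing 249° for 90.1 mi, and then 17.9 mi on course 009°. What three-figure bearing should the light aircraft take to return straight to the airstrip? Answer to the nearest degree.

111°

Leg 1 (042°, 46.1 mi): east 46.1 sin 42° = 30.85, north 46.1 cos 42° = 34.26
Leg 2 (249°, 90.1 mi): east 90.1 sin 249° = -84.12, north 90.1 cos 249° = -32.29
Leg 3 (009°, 17.9 mi): east 17.9 sin 9° = 2.80, north 17.9 cos 9° = 17.68
Net displacement: -50.47 east, 19.65 north. Direction back to start is (50.47, -19.65): bearing = atan2(50.47, -19.65) mod 360° = 111.27° ≈ 111°.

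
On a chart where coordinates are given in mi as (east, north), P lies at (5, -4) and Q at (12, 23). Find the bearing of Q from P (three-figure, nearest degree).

015°

Δeast = 12 − 5 = 7.00; Δnorth = 23 − -4 = 27.00.
Bearing = atan2(Δeast, Δnorth) mod 360° = 14.53° ≈ 015°.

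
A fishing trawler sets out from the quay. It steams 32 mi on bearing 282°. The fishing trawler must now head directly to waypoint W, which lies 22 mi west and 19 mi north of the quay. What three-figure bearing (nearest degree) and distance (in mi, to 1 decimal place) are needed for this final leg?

Leg 1 (282°, 32 mi): east 32 sin 282° = -31.30, north 32 cos 282° = 6.65
Current position: (-31.30, 6.65). Target: (-22, 19). Remaining: Δeast = 9.30, Δnorth = 12.35.
Bearing = atan2(9.30, 12.35) mod 360° = 36.99°; distance = √((9.30)² + (12.35)²) = 15.458 mi.

037°, 15.5 mi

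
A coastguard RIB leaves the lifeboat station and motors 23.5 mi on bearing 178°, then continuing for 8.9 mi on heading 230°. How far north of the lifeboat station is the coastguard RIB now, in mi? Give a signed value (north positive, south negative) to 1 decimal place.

-29.2 mi

Leg 1 (178°, 23.5 mi): east 23.5 sin 178° = 0.82, north 23.5 cos 178° = -23.49
Leg 2 (230°, 8.9 mi): east 8.9 sin 230° = -6.82, north 8.9 cos 230° = -5.72
Net north component: -29.21 mi.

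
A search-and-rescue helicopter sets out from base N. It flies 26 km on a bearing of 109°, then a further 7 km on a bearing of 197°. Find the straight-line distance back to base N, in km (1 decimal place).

Leg 1 (109°, 26 km): east 26 sin 109° = 24.58, north 26 cos 109° = -8.46
Leg 2 (197°, 7 km): east 7 sin 197° = -2.05, north 7 cos 197° = -6.69
Net: 22.54 east, -15.16 north. Distance = √((22.54)² + (-15.16)²) = 27.161 km.

27.2 km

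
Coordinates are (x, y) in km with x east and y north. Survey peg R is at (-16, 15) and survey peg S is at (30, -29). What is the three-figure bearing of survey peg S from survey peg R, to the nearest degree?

Δeast = 30 − -16 = 46.00; Δnorth = -29 − 15 = -44.00.
Bearing = atan2(Δeast, Δnorth) mod 360° = 133.73° ≈ 134°.

134°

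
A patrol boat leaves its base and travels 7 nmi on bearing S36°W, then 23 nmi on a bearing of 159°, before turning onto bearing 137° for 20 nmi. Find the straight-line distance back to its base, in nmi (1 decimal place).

45.4 nmi

Leg 1 (S36°W, 7 nmi): east 7 sin 216° = -4.11, north 7 cos 216° = -5.66
Leg 2 (159°, 23 nmi): east 23 sin 159° = 8.24, north 23 cos 159° = -21.47
Leg 3 (137°, 20 nmi): east 20 sin 137° = 13.64, north 20 cos 137° = -14.63
Net: 17.77 east, -41.76 north. Distance = √((17.77)² + (-41.76)²) = 45.385 nmi.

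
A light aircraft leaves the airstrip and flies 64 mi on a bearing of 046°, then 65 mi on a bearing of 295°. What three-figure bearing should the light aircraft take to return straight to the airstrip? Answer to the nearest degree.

Leg 1 (046°, 64 mi): east 64 sin 46° = 46.04, north 64 cos 46° = 44.46
Leg 2 (295°, 65 mi): east 65 sin 295° = -58.91, north 65 cos 295° = 27.47
Net displacement: -12.87 east, 71.93 north. Direction back to start is (12.87, -71.93): bearing = atan2(12.87, -71.93) mod 360° = 169.85° ≈ 170°.

170°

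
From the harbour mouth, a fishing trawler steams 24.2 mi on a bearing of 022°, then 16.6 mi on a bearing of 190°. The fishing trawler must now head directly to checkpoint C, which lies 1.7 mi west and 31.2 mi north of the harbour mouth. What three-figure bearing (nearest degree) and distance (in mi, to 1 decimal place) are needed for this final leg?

343°, 26.3 mi

Leg 1 (022°, 24.2 mi): east 24.2 sin 22° = 9.07, north 24.2 cos 22° = 22.44
Leg 2 (190°, 16.6 mi): east 16.6 sin 190° = -2.88, north 16.6 cos 190° = -16.35
Current position: (6.18, 6.09). Target: (-1.7, 31.2). Remaining: Δeast = -7.88, Δnorth = 25.11.
Bearing = atan2(-7.88, 25.11) mod 360° = 342.57°; distance = √((-7.88)² + (25.11)²) = 26.318 mi.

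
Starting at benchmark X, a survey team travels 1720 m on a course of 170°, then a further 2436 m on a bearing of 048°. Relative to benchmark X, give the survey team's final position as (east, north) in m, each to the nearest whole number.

Leg 1 (170°, 1720 m): east 1720 sin 170° = 298.67, north 1720 cos 170° = -1693.87
Leg 2 (048°, 2436 m): east 2436 sin 48° = 1810.30, north 2436 cos 48° = 1630.00
Summing: 2108.98 m east, -63.87 m north → (2109, -64).

(2109, -64)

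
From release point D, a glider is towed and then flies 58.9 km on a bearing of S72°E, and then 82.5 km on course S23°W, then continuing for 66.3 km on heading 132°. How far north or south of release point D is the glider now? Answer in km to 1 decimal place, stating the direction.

Leg 1 (S72°E, 58.9 km): east 58.9 sin 108° = 56.02, north 58.9 cos 108° = -18.20
Leg 2 (S23°W, 82.5 km): east 82.5 sin 203° = -32.24, north 82.5 cos 203° = -75.94
Leg 3 (132°, 66.3 km): east 66.3 sin 132° = 49.27, north 66.3 cos 132° = -44.36
Net north component: -138.51 km.

138.5 km south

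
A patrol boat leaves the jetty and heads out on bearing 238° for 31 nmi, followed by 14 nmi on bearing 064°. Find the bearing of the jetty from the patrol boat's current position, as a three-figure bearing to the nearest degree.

Leg 1 (238°, 31 nmi): east 31 sin 238° = -26.29, north 31 cos 238° = -16.43
Leg 2 (064°, 14 nmi): east 14 sin 64° = 12.58, north 14 cos 64° = 6.14
Net displacement: -13.71 east, -10.29 north. Direction back to start is (13.71, 10.29): bearing = atan2(13.71, 10.29) mod 360° = 53.10° ≈ 053°.

053°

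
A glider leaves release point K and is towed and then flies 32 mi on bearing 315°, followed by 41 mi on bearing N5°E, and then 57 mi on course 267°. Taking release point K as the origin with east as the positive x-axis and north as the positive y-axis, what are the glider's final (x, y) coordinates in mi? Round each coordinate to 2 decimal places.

(-75.98, 60.49)

Leg 1 (315°, 32 mi): east 32 sin 315° = -22.63, north 32 cos 315° = 22.63
Leg 2 (N5°E, 41 mi): east 41 sin 5° = 3.57, north 41 cos 5° = 40.84
Leg 3 (267°, 57 mi): east 57 sin 267° = -56.92, north 57 cos 267° = -2.98
Summing: -75.98 mi east, 60.49 mi north → (-75.98, 60.49).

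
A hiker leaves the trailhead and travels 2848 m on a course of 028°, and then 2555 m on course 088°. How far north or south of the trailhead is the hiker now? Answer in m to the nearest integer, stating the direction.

Leg 1 (028°, 2848 m): east 2848 sin 28° = 1337.06, north 2848 cos 28° = 2514.63
Leg 2 (088°, 2555 m): east 2555 sin 88° = 2553.44, north 2555 cos 88° = 89.17
Net north component: 2603.80 m.

2604 m north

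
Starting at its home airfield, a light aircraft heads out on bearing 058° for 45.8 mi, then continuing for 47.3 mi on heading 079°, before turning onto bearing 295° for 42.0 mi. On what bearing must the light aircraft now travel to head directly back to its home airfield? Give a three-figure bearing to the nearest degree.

Leg 1 (058°, 45.8 mi): east 45.8 sin 58° = 38.84, north 45.8 cos 58° = 24.27
Leg 2 (079°, 47.3 mi): east 47.3 sin 79° = 46.43, north 47.3 cos 79° = 9.03
Leg 3 (295°, 42.0 mi): east 42.0 sin 295° = -38.06, north 42.0 cos 295° = 17.75
Net displacement: 47.21 east, 51.05 north. Direction back to start is (-47.21, -51.05): bearing = atan2(-47.21, -51.05) mod 360° = 222.76° ≈ 223°.

223°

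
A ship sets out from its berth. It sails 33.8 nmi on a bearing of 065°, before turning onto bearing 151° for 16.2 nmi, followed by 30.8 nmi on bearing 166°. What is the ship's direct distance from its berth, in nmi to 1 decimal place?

54.7 nmi

Leg 1 (065°, 33.8 nmi): east 33.8 sin 65° = 30.63, north 33.8 cos 65° = 14.28
Leg 2 (151°, 16.2 nmi): east 16.2 sin 151° = 7.85, north 16.2 cos 151° = -14.17
Leg 3 (166°, 30.8 nmi): east 30.8 sin 166° = 7.45, north 30.8 cos 166° = -29.89
Net: 45.94 east, -29.77 north. Distance = √((45.94)² + (-29.77)²) = 54.741 nmi.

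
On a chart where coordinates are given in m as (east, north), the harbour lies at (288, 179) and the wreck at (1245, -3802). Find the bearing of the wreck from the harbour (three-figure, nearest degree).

Δeast = 1245 − 288 = 957.00; Δnorth = -3802 − 179 = -3981.00.
Bearing = atan2(Δeast, Δnorth) mod 360° = 166.48° ≈ 166°.

166°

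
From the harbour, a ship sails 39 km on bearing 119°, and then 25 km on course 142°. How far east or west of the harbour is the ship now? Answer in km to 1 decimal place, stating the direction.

49.5 km east

Leg 1 (119°, 39 km): east 39 sin 119° = 34.11, north 39 cos 119° = -18.91
Leg 2 (142°, 25 km): east 25 sin 142° = 15.39, north 25 cos 142° = -19.70
Net east component: 49.50 km.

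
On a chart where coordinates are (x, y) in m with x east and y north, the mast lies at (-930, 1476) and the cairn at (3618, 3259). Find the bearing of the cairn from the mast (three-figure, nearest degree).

Δeast = 3618 − -930 = 4548.00; Δnorth = 3259 − 1476 = 1783.00.
Bearing = atan2(Δeast, Δnorth) mod 360° = 68.59° ≈ 069°.

069°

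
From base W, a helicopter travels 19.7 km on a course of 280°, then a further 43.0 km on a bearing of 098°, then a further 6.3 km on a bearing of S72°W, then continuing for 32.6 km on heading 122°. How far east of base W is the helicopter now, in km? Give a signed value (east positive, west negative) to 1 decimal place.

Leg 1 (280°, 19.7 km): east 19.7 sin 280° = -19.40, north 19.7 cos 280° = 3.42
Leg 2 (098°, 43.0 km): east 43.0 sin 98° = 42.58, north 43.0 cos 98° = -5.98
Leg 3 (S72°W, 6.3 km): east 6.3 sin 252° = -5.99, north 6.3 cos 252° = -1.95
Leg 4 (122°, 32.6 km): east 32.6 sin 122° = 27.65, north 32.6 cos 122° = -17.28
Net east component: 44.84 km.

44.8 km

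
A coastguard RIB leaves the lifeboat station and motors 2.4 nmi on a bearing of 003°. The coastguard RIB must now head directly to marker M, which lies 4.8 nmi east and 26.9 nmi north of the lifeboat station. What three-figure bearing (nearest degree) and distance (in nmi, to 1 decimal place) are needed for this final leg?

Leg 1 (003°, 2.4 nmi): east 2.4 sin 3° = 0.13, north 2.4 cos 3° = 2.40
Current position: (0.13, 2.40). Target: (4.8, 26.9). Remaining: Δeast = 4.67, Δnorth = 24.50.
Bearing = atan2(4.67, 24.50) mod 360° = 10.80°; distance = √((4.67)² + (24.50)²) = 24.945 nmi.

011°, 24.9 nmi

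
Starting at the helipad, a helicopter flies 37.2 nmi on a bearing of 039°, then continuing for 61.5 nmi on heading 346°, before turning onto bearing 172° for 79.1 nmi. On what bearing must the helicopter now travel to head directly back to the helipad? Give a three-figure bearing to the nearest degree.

242°

Leg 1 (039°, 37.2 nmi): east 37.2 sin 39° = 23.41, north 37.2 cos 39° = 28.91
Leg 2 (346°, 61.5 nmi): east 61.5 sin 346° = -14.88, north 61.5 cos 346° = 59.67
Leg 3 (172°, 79.1 nmi): east 79.1 sin 172° = 11.01, north 79.1 cos 172° = -78.33
Net displacement: 19.54 east, 10.25 north. Direction back to start is (-19.54, -10.25): bearing = atan2(-19.54, -10.25) mod 360° = 242.31° ≈ 242°.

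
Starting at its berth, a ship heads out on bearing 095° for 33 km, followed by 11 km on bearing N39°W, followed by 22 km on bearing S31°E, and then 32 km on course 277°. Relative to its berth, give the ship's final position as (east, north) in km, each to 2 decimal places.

Leg 1 (095°, 33 km): east 33 sin 95° = 32.87, north 33 cos 95° = -2.88
Leg 2 (N39°W, 11 km): east 11 sin 321° = -6.92, north 11 cos 321° = 8.55
Leg 3 (S31°E, 22 km): east 22 sin 149° = 11.33, north 22 cos 149° = -18.86
Leg 4 (277°, 32 km): east 32 sin 277° = -31.76, north 32 cos 277° = 3.90
Summing: 5.52 km east, -9.29 km north → (5.52, -9.29).

(5.52, -9.29)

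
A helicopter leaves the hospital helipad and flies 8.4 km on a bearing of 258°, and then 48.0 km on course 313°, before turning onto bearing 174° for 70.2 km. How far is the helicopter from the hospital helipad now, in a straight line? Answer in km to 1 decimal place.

Leg 1 (258°, 8.4 km): east 8.4 sin 258° = -8.22, north 8.4 cos 258° = -1.75
Leg 2 (313°, 48.0 km): east 48.0 sin 313° = -35.10, north 48.0 cos 313° = 32.74
Leg 3 (174°, 70.2 km): east 70.2 sin 174° = 7.34, north 70.2 cos 174° = -69.82
Net: -35.98 east, -38.83 north. Distance = √((-35.98)² + (-38.83)²) = 52.936 km.

52.9 km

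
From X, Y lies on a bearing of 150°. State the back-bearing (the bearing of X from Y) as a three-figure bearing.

Back-bearing = 150° + 180° = 330°.

330°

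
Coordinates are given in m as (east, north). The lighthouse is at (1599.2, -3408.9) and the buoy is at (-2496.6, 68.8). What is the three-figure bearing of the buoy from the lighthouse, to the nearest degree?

310°

Δeast = -2496.6 − 1599.2 = -4095.80; Δnorth = 68.8 − -3408.9 = 3477.70.
Bearing = atan2(Δeast, Δnorth) mod 360° = 310.33° ≈ 310°.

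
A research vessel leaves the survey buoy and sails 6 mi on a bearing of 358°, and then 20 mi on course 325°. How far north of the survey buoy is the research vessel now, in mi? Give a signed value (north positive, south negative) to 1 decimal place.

22.4 mi

Leg 1 (358°, 6 mi): east 6 sin 358° = -0.21, north 6 cos 358° = 6.00
Leg 2 (325°, 20 mi): east 20 sin 325° = -11.47, north 20 cos 325° = 16.38
Net north component: 22.38 mi.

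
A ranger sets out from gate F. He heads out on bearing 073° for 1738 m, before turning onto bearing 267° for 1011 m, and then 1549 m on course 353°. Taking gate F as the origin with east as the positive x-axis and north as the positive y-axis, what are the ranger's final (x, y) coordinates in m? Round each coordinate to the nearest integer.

Leg 1 (073°, 1738 m): east 1738 sin 73° = 1662.06, north 1738 cos 73° = 508.14
Leg 2 (267°, 1011 m): east 1011 sin 267° = -1009.61, north 1011 cos 267° = -52.91
Leg 3 (353°, 1549 m): east 1549 sin 353° = -188.78, north 1549 cos 353° = 1537.45
Summing: 463.67 m east, 1992.68 m north → (464, 1993).

(464, 1993)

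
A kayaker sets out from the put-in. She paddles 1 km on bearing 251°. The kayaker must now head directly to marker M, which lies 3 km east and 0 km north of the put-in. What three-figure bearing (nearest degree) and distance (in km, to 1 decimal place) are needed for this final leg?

Leg 1 (251°, 1 km): east 1 sin 251° = -0.95, north 1 cos 251° = -0.33
Current position: (-0.95, -0.33). Target: (3, 0). Remaining: Δeast = 3.95, Δnorth = 0.33.
Bearing = atan2(3.95, 0.33) mod 360° = 85.28°; distance = √((3.95)² + (0.33)²) = 3.959 km.

085°, 4.0 km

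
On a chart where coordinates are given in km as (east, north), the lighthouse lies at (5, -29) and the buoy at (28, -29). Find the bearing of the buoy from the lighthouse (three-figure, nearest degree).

090°

Δeast = 28 − 5 = 23.00; Δnorth = -29 − -29 = 0.00.
Bearing = atan2(Δeast, Δnorth) mod 360° = 90.00° ≈ 090°.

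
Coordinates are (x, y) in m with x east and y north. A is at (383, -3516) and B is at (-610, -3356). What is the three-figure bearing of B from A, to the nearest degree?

Δeast = -610 − 383 = -993.00; Δnorth = -3356 − -3516 = 160.00.
Bearing = atan2(Δeast, Δnorth) mod 360° = 279.15° ≈ 279°.

279°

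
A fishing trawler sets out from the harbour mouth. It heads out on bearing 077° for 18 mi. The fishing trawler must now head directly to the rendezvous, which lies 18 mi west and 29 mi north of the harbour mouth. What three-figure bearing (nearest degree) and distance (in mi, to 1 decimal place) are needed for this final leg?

305°, 43.4 mi

Leg 1 (077°, 18 mi): east 18 sin 77° = 17.54, north 18 cos 77° = 4.05
Current position: (17.54, 4.05). Target: (-18, 29). Remaining: Δeast = -35.54, Δnorth = 24.95.
Bearing = atan2(-35.54, 24.95) mod 360° = 305.07°; distance = √((-35.54)² + (24.95)²) = 43.423 mi.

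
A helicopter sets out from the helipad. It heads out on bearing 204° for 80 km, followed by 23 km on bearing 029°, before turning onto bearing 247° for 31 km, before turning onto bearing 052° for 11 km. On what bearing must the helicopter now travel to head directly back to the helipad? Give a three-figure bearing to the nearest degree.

Leg 1 (204°, 80 km): east 80 sin 204° = -32.54, north 80 cos 204° = -73.08
Leg 2 (029°, 23 km): east 23 sin 29° = 11.15, north 23 cos 29° = 20.12
Leg 3 (247°, 31 km): east 31 sin 247° = -28.54, north 31 cos 247° = -12.11
Leg 4 (052°, 11 km): east 11 sin 52° = 8.67, north 11 cos 52° = 6.77
Net displacement: -41.26 east, -58.31 north. Direction back to start is (41.26, 58.31): bearing = atan2(41.26, 58.31) mod 360° = 35.28° ≈ 035°.

035°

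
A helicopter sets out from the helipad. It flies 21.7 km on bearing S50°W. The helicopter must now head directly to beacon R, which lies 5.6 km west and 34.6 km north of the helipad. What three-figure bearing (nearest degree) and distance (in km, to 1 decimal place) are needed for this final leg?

013°, 49.8 km

Leg 1 (S50°W, 21.7 km): east 21.7 sin 230° = -16.62, north 21.7 cos 230° = -13.95
Current position: (-16.62, -13.95). Target: (-5.6, 34.6). Remaining: Δeast = 11.02, Δnorth = 48.55.
Bearing = atan2(11.02, 48.55) mod 360° = 12.79°; distance = √((11.02)² + (48.55)²) = 49.784 km.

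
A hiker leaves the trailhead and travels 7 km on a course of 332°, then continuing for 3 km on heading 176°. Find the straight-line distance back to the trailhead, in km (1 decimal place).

Leg 1 (332°, 7 km): east 7 sin 332° = -3.29, north 7 cos 332° = 6.18
Leg 2 (176°, 3 km): east 3 sin 176° = 0.21, north 3 cos 176° = -2.99
Net: -3.08 east, 3.19 north. Distance = √((-3.08)² + (3.19)²) = 4.431 km.

4.4 km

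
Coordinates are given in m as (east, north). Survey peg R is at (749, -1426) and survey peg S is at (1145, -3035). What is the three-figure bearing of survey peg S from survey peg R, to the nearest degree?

Δeast = 1145 − 749 = 396.00; Δnorth = -3035 − -1426 = -1609.00.
Bearing = atan2(Δeast, Δnorth) mod 360° = 166.17° ≈ 166°.

166°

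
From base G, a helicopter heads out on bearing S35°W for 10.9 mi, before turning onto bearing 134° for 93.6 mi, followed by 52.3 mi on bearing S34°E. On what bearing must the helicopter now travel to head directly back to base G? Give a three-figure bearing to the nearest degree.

Leg 1 (S35°W, 10.9 mi): east 10.9 sin 215° = -6.25, north 10.9 cos 215° = -8.93
Leg 2 (134°, 93.6 mi): east 93.6 sin 134° = 67.33, north 93.6 cos 134° = -65.02
Leg 3 (S34°E, 52.3 mi): east 52.3 sin 146° = 29.25, north 52.3 cos 146° = -43.36
Net displacement: 90.32 east, -117.31 north. Direction back to start is (-90.32, 117.31): bearing = atan2(-90.32, 117.31) mod 360° = 322.40° ≈ 322°.

322°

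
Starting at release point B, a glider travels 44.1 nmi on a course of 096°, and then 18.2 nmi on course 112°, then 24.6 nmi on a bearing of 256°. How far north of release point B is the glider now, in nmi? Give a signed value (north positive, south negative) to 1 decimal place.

Leg 1 (096°, 44.1 nmi): east 44.1 sin 96° = 43.86, north 44.1 cos 96° = -4.61
Leg 2 (112°, 18.2 nmi): east 18.2 sin 112° = 16.87, north 18.2 cos 112° = -6.82
Leg 3 (256°, 24.6 nmi): east 24.6 sin 256° = -23.87, north 24.6 cos 256° = -5.95
Net north component: -17.38 nmi.

-17.4 nmi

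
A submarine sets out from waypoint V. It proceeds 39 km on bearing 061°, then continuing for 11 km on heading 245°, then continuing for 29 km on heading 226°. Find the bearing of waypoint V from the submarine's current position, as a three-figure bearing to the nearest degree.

Leg 1 (061°, 39 km): east 39 sin 61° = 34.11, north 39 cos 61° = 18.91
Leg 2 (245°, 11 km): east 11 sin 245° = -9.97, north 11 cos 245° = -4.65
Leg 3 (226°, 29 km): east 29 sin 226° = -20.86, north 29 cos 226° = -20.15
Net displacement: 3.28 east, -5.89 north. Direction back to start is (-3.28, 5.89): bearing = atan2(-3.28, 5.89) mod 360° = 330.87° ≈ 331°.

331°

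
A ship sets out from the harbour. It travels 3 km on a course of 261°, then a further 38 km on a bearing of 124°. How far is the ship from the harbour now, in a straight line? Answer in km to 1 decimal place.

35.9 km

Leg 1 (261°, 3 km): east 3 sin 261° = -2.96, north 3 cos 261° = -0.47
Leg 2 (124°, 38 km): east 38 sin 124° = 31.50, north 38 cos 124° = -21.25
Net: 28.54 east, -21.72 north. Distance = √((28.54)² + (-21.72)²) = 35.864 km.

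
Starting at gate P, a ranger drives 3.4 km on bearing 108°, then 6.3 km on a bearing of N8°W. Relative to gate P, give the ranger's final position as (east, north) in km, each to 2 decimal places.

(2.36, 5.19)

Leg 1 (108°, 3.4 km): east 3.4 sin 108° = 3.23, north 3.4 cos 108° = -1.05
Leg 2 (N8°W, 6.3 km): east 6.3 sin 352° = -0.88, north 6.3 cos 352° = 6.24
Summing: 2.36 km east, 5.19 km north → (2.36, 5.19).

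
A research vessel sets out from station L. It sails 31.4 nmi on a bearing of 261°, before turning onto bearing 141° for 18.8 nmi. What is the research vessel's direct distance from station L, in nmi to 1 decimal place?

Leg 1 (261°, 31.4 nmi): east 31.4 sin 261° = -31.01, north 31.4 cos 261° = -4.91
Leg 2 (141°, 18.8 nmi): east 18.8 sin 141° = 11.83, north 18.8 cos 141° = -14.61
Net: -19.18 east, -19.52 north. Distance = √((-19.18)² + (-19.52)²) = 27.369 nmi.

27.4 nmi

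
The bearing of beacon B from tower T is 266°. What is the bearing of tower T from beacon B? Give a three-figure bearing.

086°

Back-bearing = 266° − 180° = 086°.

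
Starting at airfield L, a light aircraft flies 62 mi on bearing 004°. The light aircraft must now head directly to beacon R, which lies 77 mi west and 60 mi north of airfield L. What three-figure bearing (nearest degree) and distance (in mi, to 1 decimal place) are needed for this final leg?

Leg 1 (004°, 62 mi): east 62 sin 4° = 4.32, north 62 cos 4° = 61.85
Current position: (4.32, 61.85). Target: (-77, 60). Remaining: Δeast = -81.32, Δnorth = -1.85.
Bearing = atan2(-81.32, -1.85) mod 360° = 268.70°; distance = √((-81.32)² + (-1.85)²) = 81.346 mi.

269°, 81.3 mi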